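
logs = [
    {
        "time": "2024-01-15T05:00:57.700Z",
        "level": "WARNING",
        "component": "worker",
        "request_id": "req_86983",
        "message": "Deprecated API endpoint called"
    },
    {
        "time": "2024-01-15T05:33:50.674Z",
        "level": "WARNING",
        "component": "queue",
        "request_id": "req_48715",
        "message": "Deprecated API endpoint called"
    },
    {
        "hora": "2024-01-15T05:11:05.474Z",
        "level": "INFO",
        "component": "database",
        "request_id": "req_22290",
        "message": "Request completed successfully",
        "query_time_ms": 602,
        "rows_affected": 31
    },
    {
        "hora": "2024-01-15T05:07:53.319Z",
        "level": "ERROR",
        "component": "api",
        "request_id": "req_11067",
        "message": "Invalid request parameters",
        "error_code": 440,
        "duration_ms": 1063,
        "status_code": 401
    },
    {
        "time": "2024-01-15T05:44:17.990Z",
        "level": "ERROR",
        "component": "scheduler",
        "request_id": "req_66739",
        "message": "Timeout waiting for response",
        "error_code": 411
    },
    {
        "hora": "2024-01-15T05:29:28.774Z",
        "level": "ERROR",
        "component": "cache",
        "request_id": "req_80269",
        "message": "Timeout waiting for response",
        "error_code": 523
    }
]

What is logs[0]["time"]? "2024-01-15T05:00:57.700Z"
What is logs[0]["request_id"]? "req_86983"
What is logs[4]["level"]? "ERROR"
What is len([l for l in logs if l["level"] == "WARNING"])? 2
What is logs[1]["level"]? "WARNING"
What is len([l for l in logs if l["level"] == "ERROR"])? 3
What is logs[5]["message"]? "Timeout waiting for response"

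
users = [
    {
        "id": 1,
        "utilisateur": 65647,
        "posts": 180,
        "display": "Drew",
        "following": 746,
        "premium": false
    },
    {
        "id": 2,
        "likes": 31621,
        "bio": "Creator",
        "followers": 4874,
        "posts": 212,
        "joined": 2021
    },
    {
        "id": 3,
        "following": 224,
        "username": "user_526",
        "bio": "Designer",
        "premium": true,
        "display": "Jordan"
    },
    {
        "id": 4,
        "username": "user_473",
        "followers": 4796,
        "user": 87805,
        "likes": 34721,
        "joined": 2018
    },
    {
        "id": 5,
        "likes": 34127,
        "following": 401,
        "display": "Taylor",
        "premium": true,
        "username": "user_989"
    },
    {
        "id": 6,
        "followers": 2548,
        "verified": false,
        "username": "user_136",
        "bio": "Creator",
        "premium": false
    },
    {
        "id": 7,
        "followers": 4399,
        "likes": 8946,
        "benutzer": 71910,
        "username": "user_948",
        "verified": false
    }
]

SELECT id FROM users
[1, 2, 3, 4, 5, 6, 7]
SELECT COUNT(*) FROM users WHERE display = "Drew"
1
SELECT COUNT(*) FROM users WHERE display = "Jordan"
1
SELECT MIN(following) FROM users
224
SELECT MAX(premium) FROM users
True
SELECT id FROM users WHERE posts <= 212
[1, 2]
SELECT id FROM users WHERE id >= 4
[4, 5, 6, 7]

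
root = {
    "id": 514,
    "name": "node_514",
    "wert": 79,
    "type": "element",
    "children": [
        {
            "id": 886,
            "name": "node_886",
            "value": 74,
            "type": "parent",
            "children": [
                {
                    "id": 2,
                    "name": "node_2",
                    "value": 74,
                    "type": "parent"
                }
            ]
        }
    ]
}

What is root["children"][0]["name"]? "node_886"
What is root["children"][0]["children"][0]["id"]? 2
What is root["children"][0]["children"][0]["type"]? "parent"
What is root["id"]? 514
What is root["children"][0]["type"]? "parent"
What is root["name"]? "node_514"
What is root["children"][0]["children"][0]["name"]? "node_2"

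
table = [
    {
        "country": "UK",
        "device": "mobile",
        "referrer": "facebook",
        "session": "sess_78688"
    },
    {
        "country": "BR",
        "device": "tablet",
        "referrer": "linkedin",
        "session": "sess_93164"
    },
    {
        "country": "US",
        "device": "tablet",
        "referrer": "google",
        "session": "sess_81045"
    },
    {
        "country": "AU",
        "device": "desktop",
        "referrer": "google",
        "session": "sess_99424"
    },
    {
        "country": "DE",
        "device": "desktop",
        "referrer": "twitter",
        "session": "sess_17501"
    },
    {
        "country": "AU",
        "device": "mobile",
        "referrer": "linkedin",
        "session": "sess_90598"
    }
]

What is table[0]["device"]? "mobile"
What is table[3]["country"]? "AU"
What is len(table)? 6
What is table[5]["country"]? "AU"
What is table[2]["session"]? "sess_81045"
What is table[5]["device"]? "mobile"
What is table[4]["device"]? "desktop"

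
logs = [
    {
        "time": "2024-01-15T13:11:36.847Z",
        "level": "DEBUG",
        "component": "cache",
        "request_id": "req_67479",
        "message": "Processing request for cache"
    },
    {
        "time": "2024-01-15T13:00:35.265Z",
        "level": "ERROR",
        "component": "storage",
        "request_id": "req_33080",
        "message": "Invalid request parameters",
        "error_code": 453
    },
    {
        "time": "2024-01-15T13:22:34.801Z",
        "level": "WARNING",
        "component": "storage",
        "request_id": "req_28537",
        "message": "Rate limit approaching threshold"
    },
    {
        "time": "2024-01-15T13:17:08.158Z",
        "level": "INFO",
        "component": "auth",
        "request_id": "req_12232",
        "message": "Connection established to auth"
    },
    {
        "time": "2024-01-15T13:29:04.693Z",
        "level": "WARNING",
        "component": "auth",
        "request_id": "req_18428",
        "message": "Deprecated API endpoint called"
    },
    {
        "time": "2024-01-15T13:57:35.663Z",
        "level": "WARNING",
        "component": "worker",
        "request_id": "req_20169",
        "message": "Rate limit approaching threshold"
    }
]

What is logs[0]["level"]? "DEBUG"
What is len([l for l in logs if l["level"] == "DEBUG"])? 1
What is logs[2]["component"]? "storage"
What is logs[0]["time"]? "2024-01-15T13:11:36.847Z"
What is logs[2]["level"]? "WARNING"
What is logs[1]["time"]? "2024-01-15T13:00:35.265Z"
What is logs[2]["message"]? "Rate limit approaching threshold"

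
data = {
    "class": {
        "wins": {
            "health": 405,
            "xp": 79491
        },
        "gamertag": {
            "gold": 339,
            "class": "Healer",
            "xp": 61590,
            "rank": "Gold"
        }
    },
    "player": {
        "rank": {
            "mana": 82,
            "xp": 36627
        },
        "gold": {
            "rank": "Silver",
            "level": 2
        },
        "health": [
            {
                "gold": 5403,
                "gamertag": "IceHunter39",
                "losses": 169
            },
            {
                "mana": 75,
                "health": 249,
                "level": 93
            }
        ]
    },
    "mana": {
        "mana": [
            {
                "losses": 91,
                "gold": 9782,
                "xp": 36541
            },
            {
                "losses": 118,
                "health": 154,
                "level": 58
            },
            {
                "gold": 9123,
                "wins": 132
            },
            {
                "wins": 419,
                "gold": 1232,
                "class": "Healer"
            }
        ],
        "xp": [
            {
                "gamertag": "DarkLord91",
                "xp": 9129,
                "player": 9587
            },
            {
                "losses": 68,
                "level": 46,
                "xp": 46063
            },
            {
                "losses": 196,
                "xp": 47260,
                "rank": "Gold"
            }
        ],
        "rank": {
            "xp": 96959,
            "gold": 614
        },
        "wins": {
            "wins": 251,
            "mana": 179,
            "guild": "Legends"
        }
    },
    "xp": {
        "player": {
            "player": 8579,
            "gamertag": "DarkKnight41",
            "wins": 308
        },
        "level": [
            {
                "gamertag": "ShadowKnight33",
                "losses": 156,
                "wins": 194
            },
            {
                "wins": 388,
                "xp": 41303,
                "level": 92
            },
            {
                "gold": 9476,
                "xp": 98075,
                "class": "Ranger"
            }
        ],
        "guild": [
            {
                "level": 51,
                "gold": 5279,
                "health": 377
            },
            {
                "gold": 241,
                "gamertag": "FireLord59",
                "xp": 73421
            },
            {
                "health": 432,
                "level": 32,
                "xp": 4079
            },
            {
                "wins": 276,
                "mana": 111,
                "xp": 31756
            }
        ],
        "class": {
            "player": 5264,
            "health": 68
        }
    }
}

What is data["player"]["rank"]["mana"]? 82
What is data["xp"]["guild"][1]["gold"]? 241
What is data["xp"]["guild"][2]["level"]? 32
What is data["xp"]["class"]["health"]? 68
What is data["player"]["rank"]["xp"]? 36627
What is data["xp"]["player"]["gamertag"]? "DarkKnight41"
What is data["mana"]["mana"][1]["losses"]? 118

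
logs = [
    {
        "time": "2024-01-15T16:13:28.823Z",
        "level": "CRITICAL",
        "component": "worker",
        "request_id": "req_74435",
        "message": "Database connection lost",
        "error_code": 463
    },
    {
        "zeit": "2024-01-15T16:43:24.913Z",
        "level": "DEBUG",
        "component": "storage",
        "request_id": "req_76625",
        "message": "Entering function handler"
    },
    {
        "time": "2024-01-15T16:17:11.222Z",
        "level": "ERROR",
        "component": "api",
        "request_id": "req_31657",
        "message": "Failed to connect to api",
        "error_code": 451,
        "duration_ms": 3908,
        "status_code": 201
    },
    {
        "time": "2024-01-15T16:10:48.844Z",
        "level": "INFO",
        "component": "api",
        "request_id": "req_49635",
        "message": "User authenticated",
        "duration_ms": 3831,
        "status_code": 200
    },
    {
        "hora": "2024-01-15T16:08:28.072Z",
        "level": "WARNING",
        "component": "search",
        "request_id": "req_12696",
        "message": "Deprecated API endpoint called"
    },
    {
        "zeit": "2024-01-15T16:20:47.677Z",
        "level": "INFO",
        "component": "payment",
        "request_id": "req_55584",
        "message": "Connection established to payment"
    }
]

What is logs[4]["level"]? "WARNING"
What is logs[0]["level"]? "CRITICAL"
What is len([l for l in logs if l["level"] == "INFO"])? 2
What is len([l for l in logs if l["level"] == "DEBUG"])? 1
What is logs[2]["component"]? "api"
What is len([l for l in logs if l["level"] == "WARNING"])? 1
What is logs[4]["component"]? "search"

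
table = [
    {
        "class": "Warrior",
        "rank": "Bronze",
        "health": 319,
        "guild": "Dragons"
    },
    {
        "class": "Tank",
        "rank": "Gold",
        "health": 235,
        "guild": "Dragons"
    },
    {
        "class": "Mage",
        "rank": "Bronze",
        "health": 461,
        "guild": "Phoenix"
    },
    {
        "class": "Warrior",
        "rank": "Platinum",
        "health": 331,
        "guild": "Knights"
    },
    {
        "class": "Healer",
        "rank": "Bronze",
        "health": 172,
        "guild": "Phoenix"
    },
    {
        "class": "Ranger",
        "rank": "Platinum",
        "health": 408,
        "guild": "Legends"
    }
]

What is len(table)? 6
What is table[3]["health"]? 331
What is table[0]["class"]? "Warrior"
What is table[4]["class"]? "Healer"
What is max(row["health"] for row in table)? 461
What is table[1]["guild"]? "Dragons"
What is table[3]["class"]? "Warrior"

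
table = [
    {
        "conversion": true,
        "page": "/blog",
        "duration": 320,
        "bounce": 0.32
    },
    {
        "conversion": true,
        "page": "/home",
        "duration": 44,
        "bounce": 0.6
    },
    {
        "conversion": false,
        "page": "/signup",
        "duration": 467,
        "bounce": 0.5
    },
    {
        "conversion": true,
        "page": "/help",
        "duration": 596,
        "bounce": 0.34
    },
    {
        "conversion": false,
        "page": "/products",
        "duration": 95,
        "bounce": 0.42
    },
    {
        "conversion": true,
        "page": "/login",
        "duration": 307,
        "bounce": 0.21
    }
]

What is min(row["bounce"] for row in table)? 0.21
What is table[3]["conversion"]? True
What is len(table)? 6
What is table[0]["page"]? "/blog"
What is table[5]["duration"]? 307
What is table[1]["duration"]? 44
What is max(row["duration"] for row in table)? 596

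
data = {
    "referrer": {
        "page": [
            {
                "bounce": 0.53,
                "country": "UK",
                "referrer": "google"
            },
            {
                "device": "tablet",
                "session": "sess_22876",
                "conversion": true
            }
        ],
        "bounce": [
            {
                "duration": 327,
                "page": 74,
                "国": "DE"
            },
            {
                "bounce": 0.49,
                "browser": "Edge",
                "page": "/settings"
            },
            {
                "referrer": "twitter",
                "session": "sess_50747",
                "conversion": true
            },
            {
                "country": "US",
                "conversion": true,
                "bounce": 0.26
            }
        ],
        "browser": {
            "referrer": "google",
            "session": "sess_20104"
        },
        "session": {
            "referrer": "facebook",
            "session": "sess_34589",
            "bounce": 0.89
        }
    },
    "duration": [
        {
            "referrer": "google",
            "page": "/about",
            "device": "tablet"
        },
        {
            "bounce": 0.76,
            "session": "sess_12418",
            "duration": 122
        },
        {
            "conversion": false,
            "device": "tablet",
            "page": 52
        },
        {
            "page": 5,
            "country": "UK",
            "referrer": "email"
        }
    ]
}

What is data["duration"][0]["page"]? "/about"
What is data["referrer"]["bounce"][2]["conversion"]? True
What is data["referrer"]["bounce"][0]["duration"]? 327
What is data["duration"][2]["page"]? 52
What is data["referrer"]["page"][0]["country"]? "UK"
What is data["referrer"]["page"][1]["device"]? "tablet"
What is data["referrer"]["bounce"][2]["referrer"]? "twitter"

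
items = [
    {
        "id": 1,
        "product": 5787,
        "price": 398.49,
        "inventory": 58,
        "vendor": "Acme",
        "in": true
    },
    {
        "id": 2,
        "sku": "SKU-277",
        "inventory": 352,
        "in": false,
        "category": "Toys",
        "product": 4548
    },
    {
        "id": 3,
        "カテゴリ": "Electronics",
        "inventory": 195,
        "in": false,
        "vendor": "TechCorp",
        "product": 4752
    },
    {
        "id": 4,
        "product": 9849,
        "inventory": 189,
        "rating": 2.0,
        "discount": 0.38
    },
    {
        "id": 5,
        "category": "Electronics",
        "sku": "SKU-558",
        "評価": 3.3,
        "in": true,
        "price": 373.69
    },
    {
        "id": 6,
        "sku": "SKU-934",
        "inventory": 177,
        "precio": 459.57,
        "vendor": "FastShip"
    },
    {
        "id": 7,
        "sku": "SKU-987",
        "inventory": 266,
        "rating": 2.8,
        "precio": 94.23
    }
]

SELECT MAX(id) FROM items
7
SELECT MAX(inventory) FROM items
352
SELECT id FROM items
[1, 2, 3, 4, 5, 6, 7]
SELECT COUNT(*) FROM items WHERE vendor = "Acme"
1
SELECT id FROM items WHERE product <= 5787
[1, 2, 3]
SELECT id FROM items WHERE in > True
[]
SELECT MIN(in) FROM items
False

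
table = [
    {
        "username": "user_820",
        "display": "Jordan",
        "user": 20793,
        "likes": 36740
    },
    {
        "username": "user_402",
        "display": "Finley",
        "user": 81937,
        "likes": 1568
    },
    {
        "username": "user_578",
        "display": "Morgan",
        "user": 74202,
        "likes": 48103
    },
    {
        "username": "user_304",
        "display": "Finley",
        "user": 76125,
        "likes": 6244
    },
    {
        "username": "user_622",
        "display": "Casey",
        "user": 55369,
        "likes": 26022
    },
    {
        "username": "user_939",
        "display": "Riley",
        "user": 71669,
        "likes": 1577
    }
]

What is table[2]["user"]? 74202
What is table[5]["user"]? 71669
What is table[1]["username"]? "user_402"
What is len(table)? 6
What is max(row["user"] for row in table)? 81937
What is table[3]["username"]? "user_304"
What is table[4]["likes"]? 26022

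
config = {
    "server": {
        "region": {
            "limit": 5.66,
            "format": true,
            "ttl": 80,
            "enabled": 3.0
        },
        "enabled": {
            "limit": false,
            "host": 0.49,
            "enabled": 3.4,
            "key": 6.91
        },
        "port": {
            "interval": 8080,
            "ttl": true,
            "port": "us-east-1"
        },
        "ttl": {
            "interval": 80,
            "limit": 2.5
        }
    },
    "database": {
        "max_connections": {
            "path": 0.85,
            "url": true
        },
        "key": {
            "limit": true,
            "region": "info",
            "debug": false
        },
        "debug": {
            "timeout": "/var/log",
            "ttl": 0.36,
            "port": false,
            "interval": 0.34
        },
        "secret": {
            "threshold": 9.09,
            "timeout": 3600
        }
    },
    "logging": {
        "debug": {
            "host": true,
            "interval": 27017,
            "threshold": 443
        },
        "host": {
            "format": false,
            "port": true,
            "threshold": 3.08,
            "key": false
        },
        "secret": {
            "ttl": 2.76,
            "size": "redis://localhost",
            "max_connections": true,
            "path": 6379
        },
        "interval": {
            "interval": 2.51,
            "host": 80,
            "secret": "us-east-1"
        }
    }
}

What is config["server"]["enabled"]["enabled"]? 3.4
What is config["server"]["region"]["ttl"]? 80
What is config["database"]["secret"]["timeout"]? 3600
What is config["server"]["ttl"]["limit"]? 2.5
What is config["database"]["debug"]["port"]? False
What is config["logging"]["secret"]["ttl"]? 2.76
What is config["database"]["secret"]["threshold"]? 9.09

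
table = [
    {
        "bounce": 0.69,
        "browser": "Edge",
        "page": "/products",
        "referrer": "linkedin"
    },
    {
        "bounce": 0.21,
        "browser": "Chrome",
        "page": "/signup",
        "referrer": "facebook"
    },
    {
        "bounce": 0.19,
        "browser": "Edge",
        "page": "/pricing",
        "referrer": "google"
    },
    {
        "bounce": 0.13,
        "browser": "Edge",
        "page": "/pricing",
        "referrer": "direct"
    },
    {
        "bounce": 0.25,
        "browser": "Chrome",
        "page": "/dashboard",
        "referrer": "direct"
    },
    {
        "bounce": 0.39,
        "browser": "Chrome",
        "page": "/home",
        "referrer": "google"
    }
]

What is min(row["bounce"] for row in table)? 0.13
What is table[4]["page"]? "/dashboard"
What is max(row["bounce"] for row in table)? 0.69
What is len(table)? 6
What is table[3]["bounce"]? 0.13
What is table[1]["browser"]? "Chrome"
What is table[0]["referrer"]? "linkedin"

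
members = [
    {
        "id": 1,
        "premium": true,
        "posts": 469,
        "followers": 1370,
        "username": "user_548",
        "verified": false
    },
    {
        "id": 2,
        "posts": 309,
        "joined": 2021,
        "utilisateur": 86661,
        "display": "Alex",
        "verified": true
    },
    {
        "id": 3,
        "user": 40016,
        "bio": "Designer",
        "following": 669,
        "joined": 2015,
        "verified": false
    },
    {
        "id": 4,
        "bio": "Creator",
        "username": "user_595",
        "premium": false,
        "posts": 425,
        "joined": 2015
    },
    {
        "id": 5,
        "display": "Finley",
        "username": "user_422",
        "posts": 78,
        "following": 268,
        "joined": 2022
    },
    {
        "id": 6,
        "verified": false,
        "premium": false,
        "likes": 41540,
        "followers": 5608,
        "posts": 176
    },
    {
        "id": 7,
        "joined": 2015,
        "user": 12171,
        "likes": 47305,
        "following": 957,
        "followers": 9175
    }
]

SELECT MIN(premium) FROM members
False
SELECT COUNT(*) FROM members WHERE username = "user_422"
1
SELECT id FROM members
[1, 2, 3, 4, 5, 6, 7]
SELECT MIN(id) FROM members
1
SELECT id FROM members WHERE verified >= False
[1, 2, 3, 6]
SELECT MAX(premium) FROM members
True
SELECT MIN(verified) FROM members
False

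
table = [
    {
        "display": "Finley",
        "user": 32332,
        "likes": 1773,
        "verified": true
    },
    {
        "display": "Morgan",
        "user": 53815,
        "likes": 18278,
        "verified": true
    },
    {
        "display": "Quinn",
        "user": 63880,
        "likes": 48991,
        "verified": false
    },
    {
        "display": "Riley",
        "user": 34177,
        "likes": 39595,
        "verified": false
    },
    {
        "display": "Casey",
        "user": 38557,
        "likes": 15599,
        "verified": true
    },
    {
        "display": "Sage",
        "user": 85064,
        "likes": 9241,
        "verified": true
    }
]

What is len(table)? 6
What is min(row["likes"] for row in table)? 1773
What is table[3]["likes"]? 39595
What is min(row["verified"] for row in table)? False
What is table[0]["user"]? 32332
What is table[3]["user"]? 34177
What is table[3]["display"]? "Riley"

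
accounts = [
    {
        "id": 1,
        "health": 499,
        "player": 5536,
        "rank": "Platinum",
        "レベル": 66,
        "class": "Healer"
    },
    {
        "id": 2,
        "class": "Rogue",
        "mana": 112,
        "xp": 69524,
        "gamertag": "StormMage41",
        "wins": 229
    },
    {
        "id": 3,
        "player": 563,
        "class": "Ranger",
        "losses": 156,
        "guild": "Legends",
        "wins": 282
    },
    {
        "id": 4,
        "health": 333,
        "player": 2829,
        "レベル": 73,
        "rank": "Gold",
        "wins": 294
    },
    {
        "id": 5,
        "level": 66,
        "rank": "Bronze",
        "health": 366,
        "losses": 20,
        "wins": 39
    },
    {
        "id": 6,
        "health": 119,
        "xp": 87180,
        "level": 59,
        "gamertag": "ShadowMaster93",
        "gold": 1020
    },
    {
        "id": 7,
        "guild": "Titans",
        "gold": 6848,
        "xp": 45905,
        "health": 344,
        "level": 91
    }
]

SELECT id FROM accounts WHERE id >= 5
[5, 6, 7]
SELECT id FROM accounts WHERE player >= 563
[1, 3, 4]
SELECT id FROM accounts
[1, 2, 3, 4, 5, 6, 7]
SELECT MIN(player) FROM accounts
563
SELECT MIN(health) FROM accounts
119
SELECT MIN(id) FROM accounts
1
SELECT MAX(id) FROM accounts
7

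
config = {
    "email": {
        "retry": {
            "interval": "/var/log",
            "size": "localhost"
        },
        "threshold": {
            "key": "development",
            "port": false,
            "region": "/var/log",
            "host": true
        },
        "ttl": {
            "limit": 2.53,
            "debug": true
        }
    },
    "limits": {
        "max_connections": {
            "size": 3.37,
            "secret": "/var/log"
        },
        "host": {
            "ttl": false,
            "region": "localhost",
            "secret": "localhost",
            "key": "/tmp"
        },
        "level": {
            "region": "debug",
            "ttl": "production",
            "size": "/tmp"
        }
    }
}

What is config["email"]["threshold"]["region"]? "/var/log"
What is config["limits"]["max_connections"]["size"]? 3.37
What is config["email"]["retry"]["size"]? "localhost"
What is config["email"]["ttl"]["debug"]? True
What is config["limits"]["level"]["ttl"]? "production"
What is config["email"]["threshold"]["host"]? True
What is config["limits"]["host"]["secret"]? "localhost"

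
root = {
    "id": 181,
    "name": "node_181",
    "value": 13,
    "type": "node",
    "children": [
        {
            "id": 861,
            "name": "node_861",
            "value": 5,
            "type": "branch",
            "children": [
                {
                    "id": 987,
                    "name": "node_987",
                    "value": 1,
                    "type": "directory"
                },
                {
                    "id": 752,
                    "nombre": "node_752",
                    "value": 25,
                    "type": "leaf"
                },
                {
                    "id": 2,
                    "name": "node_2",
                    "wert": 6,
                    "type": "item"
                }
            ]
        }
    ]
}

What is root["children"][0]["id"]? 861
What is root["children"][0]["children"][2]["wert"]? 6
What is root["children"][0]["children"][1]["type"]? "leaf"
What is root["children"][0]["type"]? "branch"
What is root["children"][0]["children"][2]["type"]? "item"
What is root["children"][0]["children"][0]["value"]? 1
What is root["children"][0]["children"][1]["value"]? 25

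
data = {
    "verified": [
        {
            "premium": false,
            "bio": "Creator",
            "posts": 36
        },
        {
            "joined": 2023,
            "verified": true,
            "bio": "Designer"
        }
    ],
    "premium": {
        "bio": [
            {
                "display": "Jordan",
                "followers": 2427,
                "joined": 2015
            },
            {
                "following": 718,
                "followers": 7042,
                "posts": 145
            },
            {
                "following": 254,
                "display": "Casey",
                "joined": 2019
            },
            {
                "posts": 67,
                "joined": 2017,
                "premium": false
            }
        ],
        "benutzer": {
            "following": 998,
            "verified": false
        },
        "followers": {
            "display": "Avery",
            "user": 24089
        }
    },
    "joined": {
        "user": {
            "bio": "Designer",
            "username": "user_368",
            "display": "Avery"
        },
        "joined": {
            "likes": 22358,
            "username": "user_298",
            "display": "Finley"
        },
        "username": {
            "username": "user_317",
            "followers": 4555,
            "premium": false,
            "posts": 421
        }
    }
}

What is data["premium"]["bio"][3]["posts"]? 67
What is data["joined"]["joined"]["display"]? "Finley"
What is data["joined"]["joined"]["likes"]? 22358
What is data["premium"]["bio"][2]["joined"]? 2019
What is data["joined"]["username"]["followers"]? 4555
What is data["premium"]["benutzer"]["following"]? 998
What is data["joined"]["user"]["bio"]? "Designer"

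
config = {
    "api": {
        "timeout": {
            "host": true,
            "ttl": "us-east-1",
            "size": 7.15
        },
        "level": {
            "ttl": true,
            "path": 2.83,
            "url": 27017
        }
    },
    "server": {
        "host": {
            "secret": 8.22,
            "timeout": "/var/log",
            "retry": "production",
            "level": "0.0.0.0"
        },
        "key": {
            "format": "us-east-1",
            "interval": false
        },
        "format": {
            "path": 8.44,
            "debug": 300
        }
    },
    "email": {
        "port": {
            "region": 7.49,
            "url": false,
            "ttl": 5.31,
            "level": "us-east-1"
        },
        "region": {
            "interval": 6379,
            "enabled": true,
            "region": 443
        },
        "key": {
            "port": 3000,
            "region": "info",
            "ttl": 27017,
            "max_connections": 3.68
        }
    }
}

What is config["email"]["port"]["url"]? False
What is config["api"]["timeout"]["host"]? True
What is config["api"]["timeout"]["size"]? 7.15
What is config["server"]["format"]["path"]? 8.44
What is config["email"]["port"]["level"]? "us-east-1"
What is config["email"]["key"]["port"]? 3000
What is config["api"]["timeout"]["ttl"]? "us-east-1"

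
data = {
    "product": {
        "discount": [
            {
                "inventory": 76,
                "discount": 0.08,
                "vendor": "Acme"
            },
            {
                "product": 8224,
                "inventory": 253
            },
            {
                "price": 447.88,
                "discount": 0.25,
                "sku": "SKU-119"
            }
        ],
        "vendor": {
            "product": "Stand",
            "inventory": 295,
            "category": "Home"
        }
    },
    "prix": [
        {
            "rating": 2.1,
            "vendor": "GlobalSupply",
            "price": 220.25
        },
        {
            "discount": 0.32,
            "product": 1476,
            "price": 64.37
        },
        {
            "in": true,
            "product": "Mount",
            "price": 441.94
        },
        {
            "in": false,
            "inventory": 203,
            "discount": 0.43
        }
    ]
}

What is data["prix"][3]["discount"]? 0.43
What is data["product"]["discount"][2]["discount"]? 0.25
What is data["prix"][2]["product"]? "Mount"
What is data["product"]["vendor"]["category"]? "Home"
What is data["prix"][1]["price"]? 64.37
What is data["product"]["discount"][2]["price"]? 447.88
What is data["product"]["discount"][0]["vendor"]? "Acme"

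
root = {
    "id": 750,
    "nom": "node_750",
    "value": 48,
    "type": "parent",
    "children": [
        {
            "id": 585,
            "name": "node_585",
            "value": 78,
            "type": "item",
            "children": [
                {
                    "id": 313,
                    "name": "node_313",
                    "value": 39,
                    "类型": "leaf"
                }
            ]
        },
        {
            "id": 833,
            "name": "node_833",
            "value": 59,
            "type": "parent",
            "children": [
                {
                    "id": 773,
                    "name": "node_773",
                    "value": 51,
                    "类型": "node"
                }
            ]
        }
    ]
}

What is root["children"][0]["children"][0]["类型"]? "leaf"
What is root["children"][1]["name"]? "node_833"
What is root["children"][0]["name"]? "node_585"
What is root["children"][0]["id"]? 585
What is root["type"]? "parent"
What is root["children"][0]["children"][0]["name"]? "node_313"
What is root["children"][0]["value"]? 78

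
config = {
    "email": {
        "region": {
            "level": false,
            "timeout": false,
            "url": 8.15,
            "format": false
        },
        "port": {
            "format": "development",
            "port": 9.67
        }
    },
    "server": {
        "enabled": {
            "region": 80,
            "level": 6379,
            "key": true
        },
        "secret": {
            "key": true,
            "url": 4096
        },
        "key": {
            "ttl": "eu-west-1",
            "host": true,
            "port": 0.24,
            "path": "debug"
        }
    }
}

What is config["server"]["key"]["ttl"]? "eu-west-1"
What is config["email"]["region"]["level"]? False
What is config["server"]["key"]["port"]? 0.24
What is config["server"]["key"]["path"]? "debug"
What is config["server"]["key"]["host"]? True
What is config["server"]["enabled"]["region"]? 80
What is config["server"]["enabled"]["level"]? 6379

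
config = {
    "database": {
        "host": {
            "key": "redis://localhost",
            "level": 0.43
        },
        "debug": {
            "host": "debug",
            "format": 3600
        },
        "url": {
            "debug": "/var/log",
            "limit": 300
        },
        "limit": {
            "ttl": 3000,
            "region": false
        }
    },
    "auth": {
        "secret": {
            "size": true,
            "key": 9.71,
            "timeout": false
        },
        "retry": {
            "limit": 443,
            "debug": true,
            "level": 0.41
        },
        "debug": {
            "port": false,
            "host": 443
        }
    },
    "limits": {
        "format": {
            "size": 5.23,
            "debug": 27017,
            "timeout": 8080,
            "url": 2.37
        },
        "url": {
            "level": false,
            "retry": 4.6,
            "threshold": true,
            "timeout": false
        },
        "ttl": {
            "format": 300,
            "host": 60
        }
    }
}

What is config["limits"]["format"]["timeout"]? 8080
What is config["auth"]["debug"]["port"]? False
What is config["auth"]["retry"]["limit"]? 443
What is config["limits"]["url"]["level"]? False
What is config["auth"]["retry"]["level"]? 0.41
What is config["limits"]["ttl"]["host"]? 60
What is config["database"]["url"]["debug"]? "/var/log"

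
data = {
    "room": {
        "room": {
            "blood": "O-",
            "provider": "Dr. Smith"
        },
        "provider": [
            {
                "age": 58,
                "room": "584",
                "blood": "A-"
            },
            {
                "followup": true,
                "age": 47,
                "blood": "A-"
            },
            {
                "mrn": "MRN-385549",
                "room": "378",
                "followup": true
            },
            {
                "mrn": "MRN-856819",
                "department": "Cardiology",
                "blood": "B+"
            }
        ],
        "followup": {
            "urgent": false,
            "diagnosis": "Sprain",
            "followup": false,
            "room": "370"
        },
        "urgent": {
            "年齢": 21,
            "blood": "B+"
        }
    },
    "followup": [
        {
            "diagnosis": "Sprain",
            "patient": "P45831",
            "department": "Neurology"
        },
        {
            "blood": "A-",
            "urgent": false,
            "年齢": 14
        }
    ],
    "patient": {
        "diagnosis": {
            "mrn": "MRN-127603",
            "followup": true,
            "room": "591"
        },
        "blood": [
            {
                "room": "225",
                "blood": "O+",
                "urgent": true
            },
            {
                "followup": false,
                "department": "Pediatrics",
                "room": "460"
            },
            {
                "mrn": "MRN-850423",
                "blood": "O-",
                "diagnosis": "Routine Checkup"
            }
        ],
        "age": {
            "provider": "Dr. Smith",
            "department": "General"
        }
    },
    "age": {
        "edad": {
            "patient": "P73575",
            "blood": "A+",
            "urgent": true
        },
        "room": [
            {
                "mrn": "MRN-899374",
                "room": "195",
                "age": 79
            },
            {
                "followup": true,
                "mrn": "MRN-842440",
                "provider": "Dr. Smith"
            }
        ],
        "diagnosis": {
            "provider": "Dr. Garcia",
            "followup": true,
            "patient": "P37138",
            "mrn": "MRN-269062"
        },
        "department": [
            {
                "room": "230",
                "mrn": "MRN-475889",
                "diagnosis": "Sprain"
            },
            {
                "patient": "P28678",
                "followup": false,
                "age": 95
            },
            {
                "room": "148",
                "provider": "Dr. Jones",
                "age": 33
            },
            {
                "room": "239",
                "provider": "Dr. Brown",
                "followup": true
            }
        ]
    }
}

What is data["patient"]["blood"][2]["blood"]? "O-"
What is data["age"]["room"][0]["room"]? "195"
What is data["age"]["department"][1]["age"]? 95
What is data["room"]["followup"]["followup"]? False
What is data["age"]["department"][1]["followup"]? False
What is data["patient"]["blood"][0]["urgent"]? True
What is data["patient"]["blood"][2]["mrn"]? "MRN-850423"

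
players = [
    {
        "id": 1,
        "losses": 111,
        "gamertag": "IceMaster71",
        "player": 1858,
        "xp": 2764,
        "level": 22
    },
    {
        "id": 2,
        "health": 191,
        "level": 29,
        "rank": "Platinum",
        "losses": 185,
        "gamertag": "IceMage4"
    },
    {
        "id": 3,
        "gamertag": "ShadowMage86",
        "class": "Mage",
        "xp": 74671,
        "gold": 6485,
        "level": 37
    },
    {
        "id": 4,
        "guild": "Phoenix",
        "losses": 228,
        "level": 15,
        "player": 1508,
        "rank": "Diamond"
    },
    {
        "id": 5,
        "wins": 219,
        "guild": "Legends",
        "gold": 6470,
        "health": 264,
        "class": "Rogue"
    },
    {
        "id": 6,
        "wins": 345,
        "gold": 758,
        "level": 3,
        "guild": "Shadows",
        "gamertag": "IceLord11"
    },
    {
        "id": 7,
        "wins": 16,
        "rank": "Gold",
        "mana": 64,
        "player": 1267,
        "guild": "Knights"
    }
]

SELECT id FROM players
[1, 2, 3, 4, 5, 6, 7]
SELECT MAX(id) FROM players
7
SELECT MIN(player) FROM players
1267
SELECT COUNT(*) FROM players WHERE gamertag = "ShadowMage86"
1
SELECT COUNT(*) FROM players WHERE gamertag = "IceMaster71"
1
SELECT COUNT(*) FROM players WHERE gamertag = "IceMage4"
1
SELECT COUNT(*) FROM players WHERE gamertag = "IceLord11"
1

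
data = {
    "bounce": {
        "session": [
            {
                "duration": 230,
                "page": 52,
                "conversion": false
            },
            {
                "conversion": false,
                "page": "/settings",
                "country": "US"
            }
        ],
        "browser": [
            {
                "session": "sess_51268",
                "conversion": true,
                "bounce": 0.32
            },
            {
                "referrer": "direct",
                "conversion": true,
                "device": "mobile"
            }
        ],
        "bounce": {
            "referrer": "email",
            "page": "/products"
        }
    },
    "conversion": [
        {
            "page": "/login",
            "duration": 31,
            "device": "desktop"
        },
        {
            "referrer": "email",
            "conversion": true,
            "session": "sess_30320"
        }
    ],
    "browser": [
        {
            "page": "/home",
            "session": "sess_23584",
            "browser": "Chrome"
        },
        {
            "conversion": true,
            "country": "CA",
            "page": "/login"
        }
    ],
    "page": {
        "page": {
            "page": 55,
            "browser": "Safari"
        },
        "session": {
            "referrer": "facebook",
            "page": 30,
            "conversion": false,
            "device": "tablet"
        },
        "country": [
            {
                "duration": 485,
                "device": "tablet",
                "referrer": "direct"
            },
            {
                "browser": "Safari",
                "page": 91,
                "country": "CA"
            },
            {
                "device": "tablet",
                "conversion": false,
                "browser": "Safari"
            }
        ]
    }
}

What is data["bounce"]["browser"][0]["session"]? "sess_51268"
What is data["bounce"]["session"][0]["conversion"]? False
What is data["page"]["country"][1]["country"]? "CA"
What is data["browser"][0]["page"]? "/home"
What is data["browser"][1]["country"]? "CA"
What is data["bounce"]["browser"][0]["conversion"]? True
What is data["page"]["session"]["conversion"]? False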